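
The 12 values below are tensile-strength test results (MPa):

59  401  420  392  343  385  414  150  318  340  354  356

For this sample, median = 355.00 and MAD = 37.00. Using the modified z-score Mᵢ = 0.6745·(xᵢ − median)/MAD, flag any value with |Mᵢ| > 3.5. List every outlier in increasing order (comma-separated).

|Mᵢ| > 3.5 ⇔ |xᵢ − 355.00| > 3.5·37.00/0.6745 = 191.99.
So outliers lie outside [163.01, 546.99].
59: M = -5.40 → outlier.
150: M = -3.74 → outlier.

59, 150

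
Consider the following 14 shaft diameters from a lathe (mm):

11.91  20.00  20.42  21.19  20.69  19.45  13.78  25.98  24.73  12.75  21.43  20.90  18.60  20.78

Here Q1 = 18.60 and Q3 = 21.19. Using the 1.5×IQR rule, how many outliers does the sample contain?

IQR = 2.59; fences at 18.60 − 3.885 = 14.715 and 21.19 + 3.885 = 25.075.
Outside the cutoffs: 11.91, 12.75, 13.78, 25.98.

4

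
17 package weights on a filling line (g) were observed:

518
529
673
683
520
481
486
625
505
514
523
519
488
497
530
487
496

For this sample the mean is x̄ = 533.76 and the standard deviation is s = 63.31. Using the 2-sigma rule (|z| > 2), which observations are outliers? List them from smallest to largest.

Cutoffs at x̄ ± 2s: 533.76 ± 2·63.31 = [407.14, 660.38].
673: z = 2.20, |z| > 2 → outlier.
683: z = 2.36, |z| > 2 → outlier.
Every other value lies within [407.14, 660.38].

673, 683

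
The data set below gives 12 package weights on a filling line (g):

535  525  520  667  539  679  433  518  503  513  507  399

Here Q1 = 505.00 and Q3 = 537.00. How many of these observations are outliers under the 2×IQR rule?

IQR = 32.00; fences at 505.00 − 64.00 = 441.00 and 537.00 + 64.00 = 601.00.
Outside the cutoffs: 399, 433, 667, 679.

4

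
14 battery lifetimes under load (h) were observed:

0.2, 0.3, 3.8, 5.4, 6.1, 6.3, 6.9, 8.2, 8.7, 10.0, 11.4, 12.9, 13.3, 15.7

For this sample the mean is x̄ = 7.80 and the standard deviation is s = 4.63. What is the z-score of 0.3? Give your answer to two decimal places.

-1.62

z = (0.3 − 7.80) / 4.63 = -1.62.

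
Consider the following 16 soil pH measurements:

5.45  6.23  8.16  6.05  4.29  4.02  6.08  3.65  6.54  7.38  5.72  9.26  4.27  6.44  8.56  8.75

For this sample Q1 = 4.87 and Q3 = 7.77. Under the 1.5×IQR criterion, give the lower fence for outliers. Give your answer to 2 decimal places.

IQR = Q3 − Q1 = 7.77 − 4.87 = 2.90.
Lower fence = Q1 − 1.5·IQR = 4.87 − 4.35 = 0.52.
Upper fence = Q3 + 1.5·IQR = 7.77 + 4.35 = 12.12.

0.52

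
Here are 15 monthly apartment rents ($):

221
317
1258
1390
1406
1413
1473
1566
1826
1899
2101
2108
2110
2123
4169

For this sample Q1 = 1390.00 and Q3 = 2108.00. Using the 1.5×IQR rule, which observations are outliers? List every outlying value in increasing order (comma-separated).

IQR = Q3 − Q1 = 2108.00 − 1390.00 = 718.00.
Lower fence = Q1 − 1.5·IQR = 1390.00 − 1077.00 = 313.00.
Upper fence = Q3 + 1.5·IQR = 2108.00 + 1077.00 = 3185.00.
221 < 313.00 → outlier.
4169 > 3185.00 → outlier.
All remaining values lie within [313.00, 3185.00].

221, 4169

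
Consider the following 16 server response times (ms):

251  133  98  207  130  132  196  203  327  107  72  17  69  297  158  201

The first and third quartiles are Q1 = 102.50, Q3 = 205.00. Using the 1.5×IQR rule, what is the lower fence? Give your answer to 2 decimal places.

IQR = Q3 − Q1 = 205.00 − 102.50 = 102.50.
Lower fence = Q1 − 1.5·IQR = 102.50 − 153.75 = -51.25.
Upper fence = Q3 + 1.5·IQR = 205.00 + 153.75 = 358.75.

-51.25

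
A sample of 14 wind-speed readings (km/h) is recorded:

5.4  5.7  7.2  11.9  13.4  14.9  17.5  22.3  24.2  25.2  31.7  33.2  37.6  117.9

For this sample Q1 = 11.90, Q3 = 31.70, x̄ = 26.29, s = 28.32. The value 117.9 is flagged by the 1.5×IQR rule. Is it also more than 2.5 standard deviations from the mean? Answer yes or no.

z = (117.9 − 26.29) / 28.32 = 3.23.
|z| = 3.23 > 2.5.

yes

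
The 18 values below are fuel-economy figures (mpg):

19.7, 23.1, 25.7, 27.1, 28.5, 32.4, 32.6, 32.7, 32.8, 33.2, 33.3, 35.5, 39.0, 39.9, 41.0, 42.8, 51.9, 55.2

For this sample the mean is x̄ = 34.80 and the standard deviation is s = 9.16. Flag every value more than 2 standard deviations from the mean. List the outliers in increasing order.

Cutoffs at x̄ ± 2s: 34.80 ± 2·9.16 = [16.48, 53.12].
55.2: z = 2.23, |z| > 2 → outlier.
Every other value lies within [16.48, 53.12].

55.2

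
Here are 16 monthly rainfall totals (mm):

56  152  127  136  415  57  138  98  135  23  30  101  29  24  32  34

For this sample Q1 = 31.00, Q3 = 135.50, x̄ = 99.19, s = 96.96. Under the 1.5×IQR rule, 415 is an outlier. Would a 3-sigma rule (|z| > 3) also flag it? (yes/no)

z = (415 − 99.19) / 96.96 = 3.26.
|z| = 3.26 > 3.

yes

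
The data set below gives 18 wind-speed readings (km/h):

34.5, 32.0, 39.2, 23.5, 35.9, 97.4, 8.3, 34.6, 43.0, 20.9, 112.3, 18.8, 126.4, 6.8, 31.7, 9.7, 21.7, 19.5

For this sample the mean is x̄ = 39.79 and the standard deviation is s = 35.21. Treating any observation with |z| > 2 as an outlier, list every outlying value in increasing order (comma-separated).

Cutoffs at x̄ ± 2s: 39.79 ± 2·35.21 = [-30.63, 110.21].
112.3: z = 2.06, |z| > 2 → outlier.
126.4: z = 2.46, |z| > 2 → outlier.
Every other value lies within [-30.63, 110.21].

112.3, 126.4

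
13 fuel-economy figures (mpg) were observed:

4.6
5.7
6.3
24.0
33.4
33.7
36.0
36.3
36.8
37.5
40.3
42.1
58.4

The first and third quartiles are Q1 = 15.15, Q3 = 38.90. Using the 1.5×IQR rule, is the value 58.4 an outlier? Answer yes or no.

no

IQR = Q3 − Q1 = 38.90 − 15.15 = 23.75.
Lower fence = Q1 − 1.5·IQR = 15.15 − 35.625 = -20.475.
Upper fence = Q3 + 1.5·IQR = 38.90 + 35.625 = 74.525.
58.4 lies within [-20.475, 74.525].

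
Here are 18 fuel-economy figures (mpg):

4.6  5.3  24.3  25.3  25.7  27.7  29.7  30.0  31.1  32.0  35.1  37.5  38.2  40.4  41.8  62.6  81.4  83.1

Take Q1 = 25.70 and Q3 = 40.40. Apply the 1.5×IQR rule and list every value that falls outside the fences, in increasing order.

IQR = Q3 − Q1 = 40.40 − 25.70 = 14.70.
Lower fence = Q1 − 1.5·IQR = 25.70 − 22.05 = 3.65.
Upper fence = Q3 + 1.5·IQR = 40.40 + 22.05 = 62.45.
62.6 > 62.45 → outlier.
81.4 > 62.45 → outlier.
83.1 > 62.45 → outlier.
All remaining values lie within [3.65, 62.45].

62.6, 81.4, 83.1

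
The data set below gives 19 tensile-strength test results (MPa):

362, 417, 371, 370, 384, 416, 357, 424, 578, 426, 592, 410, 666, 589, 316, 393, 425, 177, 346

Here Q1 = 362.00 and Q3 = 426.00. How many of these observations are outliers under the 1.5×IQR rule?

IQR = 64.00; fences at 362.00 − 96.00 = 266.00 and 426.00 + 96.00 = 522.00.
Outside the cutoffs: 177, 578, 589, 592, 666.

5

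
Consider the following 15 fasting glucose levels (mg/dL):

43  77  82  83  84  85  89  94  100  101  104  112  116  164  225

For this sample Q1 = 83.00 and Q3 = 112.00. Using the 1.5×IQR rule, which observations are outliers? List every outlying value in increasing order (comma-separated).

164, 225

IQR = Q3 − Q1 = 112.00 − 83.00 = 29.00.
Lower fence = Q1 − 1.5·IQR = 83.00 − 43.50 = 39.50.
Upper fence = Q3 + 1.5·IQR = 112.00 + 43.50 = 155.50.
164 > 155.50 → outlier.
225 > 155.50 → outlier.
All remaining values lie within [39.50, 155.50].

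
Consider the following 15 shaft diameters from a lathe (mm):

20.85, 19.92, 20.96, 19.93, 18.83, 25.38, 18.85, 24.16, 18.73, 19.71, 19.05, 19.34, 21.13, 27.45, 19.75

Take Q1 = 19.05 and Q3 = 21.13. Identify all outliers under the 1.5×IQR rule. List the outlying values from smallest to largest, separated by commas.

IQR = Q3 − Q1 = 21.13 − 19.05 = 2.08.
Lower fence = Q1 − 1.5·IQR = 19.05 − 3.12 = 15.93.
Upper fence = Q3 + 1.5·IQR = 21.13 + 3.12 = 24.25.
25.38 > 24.25 → outlier.
27.45 > 24.25 → outlier.
All remaining values lie within [15.93, 24.25].

25.38, 27.45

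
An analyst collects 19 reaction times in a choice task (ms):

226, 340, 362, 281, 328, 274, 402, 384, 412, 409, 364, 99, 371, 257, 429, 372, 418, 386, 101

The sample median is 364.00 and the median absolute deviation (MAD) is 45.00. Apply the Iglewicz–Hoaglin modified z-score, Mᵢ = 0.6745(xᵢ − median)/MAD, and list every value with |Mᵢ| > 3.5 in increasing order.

|Mᵢ| > 3.5 ⇔ |xᵢ − 364.00| > 3.5·45.00/0.6745 = 233.51.
So outliers lie outside [130.49, 597.51].
99: M = -3.97 → outlier.
101: M = -3.94 → outlier.

99, 101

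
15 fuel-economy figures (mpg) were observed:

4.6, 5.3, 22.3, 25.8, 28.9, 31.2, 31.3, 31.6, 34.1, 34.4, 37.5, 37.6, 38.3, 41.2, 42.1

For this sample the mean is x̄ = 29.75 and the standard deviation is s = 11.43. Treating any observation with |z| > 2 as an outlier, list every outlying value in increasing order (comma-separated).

Cutoffs at x̄ ± 2s: 29.75 ± 2·11.43 = [6.89, 52.61].
4.6: z = -2.20, |z| > 2 → outlier.
5.3: z = -2.14, |z| > 2 → outlier.
Every other value lies within [6.89, 52.61].

4.6, 5.3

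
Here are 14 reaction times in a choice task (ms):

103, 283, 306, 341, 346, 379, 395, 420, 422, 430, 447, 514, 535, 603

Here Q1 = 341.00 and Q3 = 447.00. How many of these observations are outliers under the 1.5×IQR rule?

1

IQR = 106.00; fences at 341.00 − 159.00 = 182.00 and 447.00 + 159.00 = 606.00.
Outside the cutoffs: 103.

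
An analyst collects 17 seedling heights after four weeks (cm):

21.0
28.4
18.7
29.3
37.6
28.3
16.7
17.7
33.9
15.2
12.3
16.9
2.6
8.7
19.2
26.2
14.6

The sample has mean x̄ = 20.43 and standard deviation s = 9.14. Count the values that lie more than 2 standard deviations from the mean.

Cutoffs: x̄ ± 2s = [2.15, 38.71].
Every value lies within the cutoffs.

0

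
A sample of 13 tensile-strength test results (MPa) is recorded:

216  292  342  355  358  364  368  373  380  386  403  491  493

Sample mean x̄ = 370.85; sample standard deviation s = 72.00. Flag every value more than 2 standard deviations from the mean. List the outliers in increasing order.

216

Cutoffs at x̄ ± 2s: 370.85 ± 2·72.00 = [226.85, 514.85].
216: z = -2.15, |z| > 2 → outlier.
Every other value lies within [226.85, 514.85].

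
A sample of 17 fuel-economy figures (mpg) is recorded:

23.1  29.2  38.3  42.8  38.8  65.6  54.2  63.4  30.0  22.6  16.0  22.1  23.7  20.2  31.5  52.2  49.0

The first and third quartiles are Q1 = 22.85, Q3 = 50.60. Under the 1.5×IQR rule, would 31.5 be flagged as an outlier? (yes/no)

no

IQR = Q3 − Q1 = 50.60 − 22.85 = 27.75.
Lower fence = Q1 − 1.5·IQR = 22.85 − 41.625 = -18.775.
Upper fence = Q3 + 1.5·IQR = 50.60 + 41.625 = 92.225.
31.5 lies within [-18.775, 92.225].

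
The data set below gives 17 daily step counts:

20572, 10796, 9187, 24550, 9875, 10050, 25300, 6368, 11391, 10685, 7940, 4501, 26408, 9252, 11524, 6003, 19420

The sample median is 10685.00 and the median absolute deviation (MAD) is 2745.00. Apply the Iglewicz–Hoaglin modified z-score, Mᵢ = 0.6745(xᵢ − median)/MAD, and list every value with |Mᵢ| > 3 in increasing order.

|Mᵢ| > 3 ⇔ |xᵢ − 10685.00| > 3·2745.00/0.6745 = 12209.04.
So outliers lie outside [-1524.04, 22894.04].
24550: M = 3.41 → outlier.
25300: M = 3.59 → outlier.
26408: M = 3.86 → outlier.

24550, 25300, 26408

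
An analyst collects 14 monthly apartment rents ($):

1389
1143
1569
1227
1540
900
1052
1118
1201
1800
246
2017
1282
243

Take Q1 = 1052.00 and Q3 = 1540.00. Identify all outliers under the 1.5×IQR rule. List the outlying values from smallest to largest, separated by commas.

243, 246

IQR = Q3 − Q1 = 1540.00 − 1052.00 = 488.00.
Lower fence = Q1 − 1.5·IQR = 1052.00 − 732.00 = 320.00.
Upper fence = Q3 + 1.5·IQR = 1540.00 + 732.00 = 2272.00.
243 < 320.00 → outlier.
246 < 320.00 → outlier.
All remaining values lie within [320.00, 2272.00].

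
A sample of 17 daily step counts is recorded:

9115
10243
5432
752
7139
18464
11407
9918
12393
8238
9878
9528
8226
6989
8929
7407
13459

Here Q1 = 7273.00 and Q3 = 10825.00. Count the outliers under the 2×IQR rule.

IQR = 3552.00; fences at 7273.00 − 7104.00 = 169.00 and 10825.00 + 7104.00 = 17929.00.
Outside the cutoffs: 18464.

1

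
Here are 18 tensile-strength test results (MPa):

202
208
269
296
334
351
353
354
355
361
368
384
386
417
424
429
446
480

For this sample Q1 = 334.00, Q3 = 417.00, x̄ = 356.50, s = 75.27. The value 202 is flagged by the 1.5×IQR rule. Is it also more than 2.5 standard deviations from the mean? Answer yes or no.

z = (202 − 356.50) / 75.27 = -2.05.
|z| = 2.05 ≤ 2.5.

no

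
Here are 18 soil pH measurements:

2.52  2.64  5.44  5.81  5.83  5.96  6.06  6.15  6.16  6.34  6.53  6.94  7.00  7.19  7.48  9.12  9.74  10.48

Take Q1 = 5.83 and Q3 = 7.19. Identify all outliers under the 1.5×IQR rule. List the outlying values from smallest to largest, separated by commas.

IQR = Q3 − Q1 = 7.19 − 5.83 = 1.36.
Lower fence = Q1 − 1.5·IQR = 5.83 − 2.04 = 3.79.
Upper fence = Q3 + 1.5·IQR = 7.19 + 2.04 = 9.23.
2.52 < 3.79 → outlier.
2.64 < 3.79 → outlier.
9.74 > 9.23 → outlier.
10.48 > 9.23 → outlier.
All remaining values lie within [3.79, 9.23].

2.52, 2.64, 9.74, 10.48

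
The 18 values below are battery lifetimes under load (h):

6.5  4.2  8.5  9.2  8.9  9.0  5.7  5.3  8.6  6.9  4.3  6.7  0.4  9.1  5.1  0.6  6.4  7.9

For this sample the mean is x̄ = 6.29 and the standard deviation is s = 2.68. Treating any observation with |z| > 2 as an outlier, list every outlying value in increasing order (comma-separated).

0.4, 0.6

Cutoffs at x̄ ± 2s: 6.29 ± 2·2.68 = [0.93, 11.65].
0.4: z = -2.20, |z| > 2 → outlier.
0.6: z = -2.12, |z| > 2 → outlier.
Every other value lies within [0.93, 11.65].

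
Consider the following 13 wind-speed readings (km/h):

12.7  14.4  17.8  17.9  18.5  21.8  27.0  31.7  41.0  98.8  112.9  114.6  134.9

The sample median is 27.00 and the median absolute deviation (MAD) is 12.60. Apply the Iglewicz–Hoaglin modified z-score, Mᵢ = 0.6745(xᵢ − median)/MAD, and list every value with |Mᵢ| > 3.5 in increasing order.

98.8, 112.9, 114.6, 134.9

|Mᵢ| > 3.5 ⇔ |xᵢ − 27.00| > 3.5·12.60/0.6745 = 65.38.
So outliers lie outside [-38.38, 92.38].
98.8: M = 3.84 → outlier.
112.9: M = 4.60 → outlier.
114.6: M = 4.69 → outlier.
134.9: M = 5.78 → outlier.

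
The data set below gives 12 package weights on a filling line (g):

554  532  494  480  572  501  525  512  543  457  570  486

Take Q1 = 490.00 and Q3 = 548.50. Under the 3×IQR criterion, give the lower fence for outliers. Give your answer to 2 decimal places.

314.50

IQR = Q3 − Q1 = 548.50 − 490.00 = 58.50.
Lower fence = Q1 − 3·IQR = 490.00 − 175.50 = 314.50.
Upper fence = Q3 + 3·IQR = 548.50 + 175.50 = 724.00.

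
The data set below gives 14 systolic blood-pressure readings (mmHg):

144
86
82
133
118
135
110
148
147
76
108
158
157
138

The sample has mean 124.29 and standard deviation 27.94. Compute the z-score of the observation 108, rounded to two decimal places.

z = (108 − 124.29) / 27.94 = -0.58.

-0.58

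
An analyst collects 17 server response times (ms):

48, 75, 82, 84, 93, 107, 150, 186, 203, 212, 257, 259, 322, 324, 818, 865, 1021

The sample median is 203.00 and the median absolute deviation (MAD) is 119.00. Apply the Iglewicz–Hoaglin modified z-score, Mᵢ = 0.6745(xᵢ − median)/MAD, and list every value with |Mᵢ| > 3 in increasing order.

818, 865, 1021

|Mᵢ| > 3 ⇔ |xᵢ − 203.00| > 3·119.00/0.6745 = 529.28.
So outliers lie outside [-326.28, 732.28].
818: M = 3.49 → outlier.
865: M = 3.75 → outlier.
1021: M = 4.64 → outlier.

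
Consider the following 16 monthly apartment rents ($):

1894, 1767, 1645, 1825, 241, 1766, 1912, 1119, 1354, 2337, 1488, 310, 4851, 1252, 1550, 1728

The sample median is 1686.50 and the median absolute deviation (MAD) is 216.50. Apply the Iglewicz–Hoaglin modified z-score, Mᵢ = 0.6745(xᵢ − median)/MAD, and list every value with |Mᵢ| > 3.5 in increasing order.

|Mᵢ| > 3.5 ⇔ |xᵢ − 1686.50| > 3.5·216.50/0.6745 = 1123.42.
So outliers lie outside [563.08, 2809.92].
241: M = -4.50 → outlier.
310: M = -4.29 → outlier.
4851: M = 9.86 → outlier.

241, 310, 4851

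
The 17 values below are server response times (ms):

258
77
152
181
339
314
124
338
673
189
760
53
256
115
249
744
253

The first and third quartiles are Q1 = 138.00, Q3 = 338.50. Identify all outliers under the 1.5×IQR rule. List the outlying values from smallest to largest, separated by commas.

IQR = Q3 − Q1 = 338.50 − 138.00 = 200.50.
Lower fence = Q1 − 1.5·IQR = 138.00 − 300.75 = -162.75.
Upper fence = Q3 + 1.5·IQR = 338.50 + 300.75 = 639.25.
673 > 639.25 → outlier.
744 > 639.25 → outlier.
760 > 639.25 → outlier.
All remaining values lie within [-162.75, 639.25].

673, 744, 760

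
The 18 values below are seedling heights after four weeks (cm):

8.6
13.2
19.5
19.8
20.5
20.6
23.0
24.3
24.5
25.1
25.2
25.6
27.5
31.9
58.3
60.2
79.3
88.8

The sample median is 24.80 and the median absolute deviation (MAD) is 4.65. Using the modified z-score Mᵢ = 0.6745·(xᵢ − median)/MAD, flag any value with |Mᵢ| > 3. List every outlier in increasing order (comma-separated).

|Mᵢ| > 3 ⇔ |xᵢ − 24.80| > 3·4.65/0.6745 = 20.68.
So outliers lie outside [4.12, 45.48].
58.3: M = 4.86 → outlier.
60.2: M = 5.13 → outlier.
79.3: M = 7.91 → outlier.
88.8: M = 9.28 → outlier.

58.3, 60.2, 79.3, 88.8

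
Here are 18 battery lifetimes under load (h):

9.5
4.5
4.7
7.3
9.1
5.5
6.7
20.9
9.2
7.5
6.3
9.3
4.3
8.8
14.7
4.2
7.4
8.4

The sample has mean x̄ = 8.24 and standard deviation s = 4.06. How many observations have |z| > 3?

Cutoffs: x̄ ± 3s = [-3.94, 20.42].
Outside the cutoffs: 20.9.

1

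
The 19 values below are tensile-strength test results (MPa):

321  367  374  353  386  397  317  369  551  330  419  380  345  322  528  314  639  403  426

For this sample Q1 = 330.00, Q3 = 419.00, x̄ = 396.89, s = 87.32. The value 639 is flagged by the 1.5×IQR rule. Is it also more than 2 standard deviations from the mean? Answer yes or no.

z = (639 − 396.89) / 87.32 = 2.77.
|z| = 2.77 > 2.

yes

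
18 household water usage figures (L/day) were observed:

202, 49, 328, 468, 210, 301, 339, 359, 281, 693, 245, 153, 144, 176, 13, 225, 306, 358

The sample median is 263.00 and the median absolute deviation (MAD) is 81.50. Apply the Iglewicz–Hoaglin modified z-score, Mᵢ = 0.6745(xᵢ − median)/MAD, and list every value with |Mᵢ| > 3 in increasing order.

|Mᵢ| > 3 ⇔ |xᵢ − 263.00| > 3·81.50/0.6745 = 362.49.
So outliers lie outside [-99.49, 625.49].
693: M = 3.56 → outlier.

693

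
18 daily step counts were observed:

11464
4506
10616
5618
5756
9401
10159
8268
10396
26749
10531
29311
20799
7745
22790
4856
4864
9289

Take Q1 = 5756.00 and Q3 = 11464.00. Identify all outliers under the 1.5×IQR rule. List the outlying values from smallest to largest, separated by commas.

20799, 22790, 26749, 29311

IQR = Q3 − Q1 = 11464.00 − 5756.00 = 5708.00.
Lower fence = Q1 − 1.5·IQR = 5756.00 − 8562.00 = -2806.00.
Upper fence = Q3 + 1.5·IQR = 11464.00 + 8562.00 = 20026.00.
20799 > 20026.00 → outlier.
22790 > 20026.00 → outlier.
26749 > 20026.00 → outlier.
29311 > 20026.00 → outlier.
All remaining values lie within [-2806.00, 20026.00].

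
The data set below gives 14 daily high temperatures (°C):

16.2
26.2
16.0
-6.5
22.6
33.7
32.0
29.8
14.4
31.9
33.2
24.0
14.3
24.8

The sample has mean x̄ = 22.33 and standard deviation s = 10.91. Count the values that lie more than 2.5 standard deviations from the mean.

Cutoffs: x̄ ± 2.5s = [-4.945, 49.605].
Outside the cutoffs: -6.5.

1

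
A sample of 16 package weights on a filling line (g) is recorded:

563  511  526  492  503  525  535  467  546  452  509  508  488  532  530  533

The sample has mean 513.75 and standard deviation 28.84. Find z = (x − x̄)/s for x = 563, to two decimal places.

z = (563 − 513.75) / 28.84 = 1.71.

1.71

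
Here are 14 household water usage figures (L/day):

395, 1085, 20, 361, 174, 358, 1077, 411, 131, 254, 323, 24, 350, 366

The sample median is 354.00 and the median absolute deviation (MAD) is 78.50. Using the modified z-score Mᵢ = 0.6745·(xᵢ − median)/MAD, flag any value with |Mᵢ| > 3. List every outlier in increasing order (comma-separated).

|Mᵢ| > 3 ⇔ |xᵢ − 354.00| > 3·78.50/0.6745 = 349.15.
So outliers lie outside [4.85, 703.15].
1077: M = 6.21 → outlier.
1085: M = 6.28 → outlier.

1077, 1085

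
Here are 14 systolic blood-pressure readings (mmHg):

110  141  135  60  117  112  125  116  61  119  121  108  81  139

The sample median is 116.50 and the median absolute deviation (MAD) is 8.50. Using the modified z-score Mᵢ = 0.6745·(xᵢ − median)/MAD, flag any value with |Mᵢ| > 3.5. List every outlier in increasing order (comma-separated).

60, 61

|Mᵢ| > 3.5 ⇔ |xᵢ − 116.50| > 3.5·8.50/0.6745 = 44.11.
So outliers lie outside [72.39, 160.61].
60: M = -4.48 → outlier.
61: M = -4.40 → outlier.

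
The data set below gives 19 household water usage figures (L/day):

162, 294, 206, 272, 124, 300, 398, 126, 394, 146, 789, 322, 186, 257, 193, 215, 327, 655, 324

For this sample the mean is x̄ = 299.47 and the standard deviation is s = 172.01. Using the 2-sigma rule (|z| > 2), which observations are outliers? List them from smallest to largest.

Cutoffs at x̄ ± 2s: 299.47 ± 2·172.01 = [-44.55, 643.49].
655: z = 2.07, |z| > 2 → outlier.
789: z = 2.85, |z| > 2 → outlier.
Every other value lies within [-44.55, 643.49].

655, 789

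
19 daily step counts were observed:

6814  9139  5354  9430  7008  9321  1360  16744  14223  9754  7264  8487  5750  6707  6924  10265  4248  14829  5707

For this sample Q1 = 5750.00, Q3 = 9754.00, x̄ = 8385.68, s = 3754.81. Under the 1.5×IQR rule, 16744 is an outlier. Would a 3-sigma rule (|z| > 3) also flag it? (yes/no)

z = (16744 − 8385.68) / 3754.81 = 2.23.
|z| = 2.23 ≤ 3.

no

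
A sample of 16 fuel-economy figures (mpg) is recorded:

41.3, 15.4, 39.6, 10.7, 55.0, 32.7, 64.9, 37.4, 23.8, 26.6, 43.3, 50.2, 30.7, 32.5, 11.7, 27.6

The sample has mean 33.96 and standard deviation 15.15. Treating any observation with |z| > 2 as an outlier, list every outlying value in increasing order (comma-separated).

64.9

Cutoffs at x̄ ± 2s: 33.96 ± 2·15.15 = [3.66, 64.26].
64.9: z = 2.04, |z| > 2 → outlier.
Every other value lies within [3.66, 64.26].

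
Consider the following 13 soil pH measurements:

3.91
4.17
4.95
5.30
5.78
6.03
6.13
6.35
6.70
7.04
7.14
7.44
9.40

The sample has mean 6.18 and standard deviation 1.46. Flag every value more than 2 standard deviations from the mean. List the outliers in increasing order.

Cutoffs at x̄ ± 2s: 6.18 ± 2·1.46 = [3.26, 9.10].
9.40: z = 2.21, |z| > 2 → outlier.
Every other value lies within [3.26, 9.10].

9.40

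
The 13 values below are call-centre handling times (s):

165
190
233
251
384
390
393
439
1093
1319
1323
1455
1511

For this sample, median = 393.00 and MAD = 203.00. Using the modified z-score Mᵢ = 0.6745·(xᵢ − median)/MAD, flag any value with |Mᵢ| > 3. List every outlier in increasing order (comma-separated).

1319, 1323, 1455, 1511

|Mᵢ| > 3 ⇔ |xᵢ − 393.00| > 3·203.00/0.6745 = 902.89.
So outliers lie outside [-509.89, 1295.89].
1319: M = 3.08 → outlier.
1323: M = 3.09 → outlier.
1455: M = 3.53 → outlier.
1511: M = 3.71 → outlier.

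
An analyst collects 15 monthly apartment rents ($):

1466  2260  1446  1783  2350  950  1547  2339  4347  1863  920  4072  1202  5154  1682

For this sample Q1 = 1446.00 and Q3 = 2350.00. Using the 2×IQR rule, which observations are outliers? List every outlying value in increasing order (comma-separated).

4347, 5154

IQR = Q3 − Q1 = 2350.00 − 1446.00 = 904.00.
Lower fence = Q1 − 2·IQR = 1446.00 − 1808.00 = -362.00.
Upper fence = Q3 + 2·IQR = 2350.00 + 1808.00 = 4158.00.
4347 > 4158.00 → outlier.
5154 > 4158.00 → outlier.
All remaining values lie within [-362.00, 4158.00].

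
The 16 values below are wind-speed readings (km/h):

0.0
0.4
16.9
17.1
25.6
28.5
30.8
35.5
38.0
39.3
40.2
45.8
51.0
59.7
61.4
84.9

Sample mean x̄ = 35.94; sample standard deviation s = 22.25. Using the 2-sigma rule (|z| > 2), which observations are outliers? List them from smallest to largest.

Cutoffs at x̄ ± 2s: 35.94 ± 2·22.25 = [-8.56, 80.44].
84.9: z = 2.20, |z| > 2 → outlier.
Every other value lies within [-8.56, 80.44].

84.9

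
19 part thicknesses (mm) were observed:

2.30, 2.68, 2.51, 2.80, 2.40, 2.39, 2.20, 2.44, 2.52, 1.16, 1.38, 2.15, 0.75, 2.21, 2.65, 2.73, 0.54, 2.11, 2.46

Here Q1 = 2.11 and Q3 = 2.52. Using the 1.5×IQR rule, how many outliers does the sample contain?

IQR = 0.41; fences at 2.11 − 0.615 = 1.495 and 2.52 + 0.615 = 3.135.
Outside the cutoffs: 0.54, 0.75, 1.16, 1.38.

4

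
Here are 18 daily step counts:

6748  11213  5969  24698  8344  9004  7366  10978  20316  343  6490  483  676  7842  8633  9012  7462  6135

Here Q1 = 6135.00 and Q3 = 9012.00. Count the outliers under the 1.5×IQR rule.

5

IQR = 2877.00; fences at 6135.00 − 4315.50 = 1819.50 and 9012.00 + 4315.50 = 13327.50.
Outside the cutoffs: 343, 483, 676, 20316, 24698.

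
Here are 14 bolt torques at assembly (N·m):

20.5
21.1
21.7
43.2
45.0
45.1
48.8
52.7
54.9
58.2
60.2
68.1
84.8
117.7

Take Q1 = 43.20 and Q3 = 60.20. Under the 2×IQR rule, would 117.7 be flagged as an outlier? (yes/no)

yes

IQR = Q3 − Q1 = 60.20 − 43.20 = 17.00.
Lower fence = Q1 − 2·IQR = 43.20 − 34.00 = 9.20.
Upper fence = Q3 + 2·IQR = 60.20 + 34.00 = 94.20.
117.7 lies above the upper fence.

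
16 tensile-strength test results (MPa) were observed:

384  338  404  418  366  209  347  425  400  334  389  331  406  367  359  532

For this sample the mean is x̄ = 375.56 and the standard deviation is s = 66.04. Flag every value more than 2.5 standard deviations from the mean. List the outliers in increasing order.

Cutoffs at x̄ ± 2.5s: 375.56 ± 2.5·66.04 = [210.46, 540.66].
209: z = -2.52, |z| > 2.5 → outlier.
Every other value lies within [210.46, 540.66].

209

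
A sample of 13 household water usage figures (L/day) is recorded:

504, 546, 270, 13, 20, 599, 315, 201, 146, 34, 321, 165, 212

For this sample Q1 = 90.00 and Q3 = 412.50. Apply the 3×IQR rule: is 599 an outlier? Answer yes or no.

no

IQR = Q3 − Q1 = 412.50 − 90.00 = 322.50.
Lower fence = Q1 − 3·IQR = 90.00 − 967.50 = -877.50.
Upper fence = Q3 + 3·IQR = 412.50 + 967.50 = 1380.00.
599 lies within [-877.50, 1380.00].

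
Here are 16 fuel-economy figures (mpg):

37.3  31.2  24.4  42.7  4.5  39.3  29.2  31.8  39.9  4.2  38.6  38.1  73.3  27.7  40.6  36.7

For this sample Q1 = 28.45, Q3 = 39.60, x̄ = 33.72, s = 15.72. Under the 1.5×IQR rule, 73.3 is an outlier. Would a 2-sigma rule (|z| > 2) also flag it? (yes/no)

yes

z = (73.3 − 33.72) / 15.72 = 2.52.
|z| = 2.52 > 2.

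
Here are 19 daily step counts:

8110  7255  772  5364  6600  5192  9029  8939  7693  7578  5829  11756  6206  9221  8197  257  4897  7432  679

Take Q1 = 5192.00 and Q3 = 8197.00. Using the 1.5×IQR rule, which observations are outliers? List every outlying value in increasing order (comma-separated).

IQR = Q3 − Q1 = 8197.00 − 5192.00 = 3005.00.
Lower fence = Q1 − 1.5·IQR = 5192.00 − 4507.50 = 684.50.
Upper fence = Q3 + 1.5·IQR = 8197.00 + 4507.50 = 12704.50.
257 < 684.50 → outlier.
679 < 684.50 → outlier.
All remaining values lie within [684.50, 12704.50].

257, 679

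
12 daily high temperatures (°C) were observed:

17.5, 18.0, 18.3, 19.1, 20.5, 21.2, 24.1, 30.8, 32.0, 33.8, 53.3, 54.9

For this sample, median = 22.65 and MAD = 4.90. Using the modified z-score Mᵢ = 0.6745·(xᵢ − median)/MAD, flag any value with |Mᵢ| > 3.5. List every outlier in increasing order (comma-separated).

53.3, 54.9

|Mᵢ| > 3.5 ⇔ |xᵢ − 22.65| > 3.5·4.90/0.6745 = 25.43.
So outliers lie outside [-2.78, 48.08].
53.3: M = 4.22 → outlier.
54.9: M = 4.44 → outlier.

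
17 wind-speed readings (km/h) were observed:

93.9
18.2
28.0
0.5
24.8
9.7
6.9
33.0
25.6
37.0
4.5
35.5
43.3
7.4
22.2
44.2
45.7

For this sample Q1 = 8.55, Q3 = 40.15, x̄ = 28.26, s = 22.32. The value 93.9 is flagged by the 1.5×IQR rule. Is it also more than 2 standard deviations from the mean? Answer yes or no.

z = (93.9 − 28.26) / 22.32 = 2.94.
|z| = 2.94 > 2.

yes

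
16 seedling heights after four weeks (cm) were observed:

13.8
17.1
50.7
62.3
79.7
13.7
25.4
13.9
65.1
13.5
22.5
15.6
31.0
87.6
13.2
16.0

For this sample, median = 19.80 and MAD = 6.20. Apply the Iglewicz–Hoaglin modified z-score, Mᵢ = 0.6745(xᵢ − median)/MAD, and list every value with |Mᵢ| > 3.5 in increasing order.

|Mᵢ| > 3.5 ⇔ |xᵢ − 19.80| > 3.5·6.20/0.6745 = 32.17.
So outliers lie outside [-12.37, 51.97].
62.3: M = 4.62 → outlier.
65.1: M = 4.93 → outlier.
79.7: M = 6.52 → outlier.
87.6: M = 7.38 → outlier.

62.3, 65.1, 79.7, 87.6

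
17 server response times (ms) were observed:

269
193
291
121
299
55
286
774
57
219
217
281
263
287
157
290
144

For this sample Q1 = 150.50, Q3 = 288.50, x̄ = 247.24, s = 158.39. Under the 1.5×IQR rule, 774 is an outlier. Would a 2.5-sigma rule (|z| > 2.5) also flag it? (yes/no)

z = (774 − 247.24) / 158.39 = 3.33.
|z| = 3.33 > 2.5.

yes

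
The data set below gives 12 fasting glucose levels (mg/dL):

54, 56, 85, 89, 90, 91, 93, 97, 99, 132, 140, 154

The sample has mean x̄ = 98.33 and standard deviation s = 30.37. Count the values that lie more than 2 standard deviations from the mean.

Cutoffs: x̄ ± 2s = [37.59, 159.07].
Every value lies within the cutoffs.

0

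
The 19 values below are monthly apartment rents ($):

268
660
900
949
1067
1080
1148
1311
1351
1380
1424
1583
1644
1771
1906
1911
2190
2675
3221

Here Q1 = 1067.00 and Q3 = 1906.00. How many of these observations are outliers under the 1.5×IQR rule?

IQR = 839.00; fences at 1067.00 − 1258.50 = -191.50 and 1906.00 + 1258.50 = 3164.50.
Outside the cutoffs: 3221.

1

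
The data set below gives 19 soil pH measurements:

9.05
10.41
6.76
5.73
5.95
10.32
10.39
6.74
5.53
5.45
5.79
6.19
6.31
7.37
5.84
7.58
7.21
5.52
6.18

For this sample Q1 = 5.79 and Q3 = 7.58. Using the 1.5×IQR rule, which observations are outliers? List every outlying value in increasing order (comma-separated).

IQR = Q3 − Q1 = 7.58 − 5.79 = 1.79.
Lower fence = Q1 − 1.5·IQR = 5.79 − 2.685 = 3.105.
Upper fence = Q3 + 1.5·IQR = 7.58 + 2.685 = 10.265.
10.32 > 10.265 → outlier.
10.39 > 10.265 → outlier.
10.41 > 10.265 → outlier.
All remaining values lie within [3.105, 10.265].

10.32, 10.39, 10.41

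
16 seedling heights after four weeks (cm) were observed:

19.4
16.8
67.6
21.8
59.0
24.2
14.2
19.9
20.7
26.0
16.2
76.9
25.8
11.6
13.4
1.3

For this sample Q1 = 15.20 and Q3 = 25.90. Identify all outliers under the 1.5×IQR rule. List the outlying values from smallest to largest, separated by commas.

59.0, 67.6, 76.9

IQR = Q3 − Q1 = 25.90 − 15.20 = 10.70.
Lower fence = Q1 − 1.5·IQR = 15.20 − 16.05 = -0.85.
Upper fence = Q3 + 1.5·IQR = 25.90 + 16.05 = 41.95.
59.0 > 41.95 → outlier.
67.6 > 41.95 → outlier.
76.9 > 41.95 → outlier.
All remaining values lie within [-0.85, 41.95].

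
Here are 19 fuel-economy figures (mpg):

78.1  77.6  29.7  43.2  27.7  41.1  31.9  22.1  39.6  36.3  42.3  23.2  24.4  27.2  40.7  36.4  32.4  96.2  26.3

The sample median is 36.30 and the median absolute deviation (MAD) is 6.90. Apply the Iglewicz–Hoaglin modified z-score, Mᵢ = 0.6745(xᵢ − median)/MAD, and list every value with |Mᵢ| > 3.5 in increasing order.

77.6, 78.1, 96.2

|Mᵢ| > 3.5 ⇔ |xᵢ − 36.30| > 3.5·6.90/0.6745 = 35.80.
So outliers lie outside [0.50, 72.10].
77.6: M = 4.04 → outlier.
78.1: M = 4.09 → outlier.
96.2: M = 5.86 → outlier.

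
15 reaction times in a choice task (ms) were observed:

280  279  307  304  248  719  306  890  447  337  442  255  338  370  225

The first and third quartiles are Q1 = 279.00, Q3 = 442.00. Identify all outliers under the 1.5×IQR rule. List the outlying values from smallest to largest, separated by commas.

IQR = Q3 − Q1 = 442.00 − 279.00 = 163.00.
Lower fence = Q1 − 1.5·IQR = 279.00 − 244.50 = 34.50.
Upper fence = Q3 + 1.5·IQR = 442.00 + 244.50 = 686.50.
719 > 686.50 → outlier.
890 > 686.50 → outlier.
All remaining values lie within [34.50, 686.50].

719, 890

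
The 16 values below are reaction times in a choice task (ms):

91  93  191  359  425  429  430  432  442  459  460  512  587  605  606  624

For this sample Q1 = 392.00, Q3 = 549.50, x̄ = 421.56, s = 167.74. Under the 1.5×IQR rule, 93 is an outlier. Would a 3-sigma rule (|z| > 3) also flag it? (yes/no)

no

z = (93 − 421.56) / 167.74 = -1.96.
|z| = 1.96 ≤ 3.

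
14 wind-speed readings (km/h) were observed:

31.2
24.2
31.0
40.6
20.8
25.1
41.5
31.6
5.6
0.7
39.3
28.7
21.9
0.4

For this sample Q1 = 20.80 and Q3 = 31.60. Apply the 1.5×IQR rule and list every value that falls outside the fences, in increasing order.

IQR = Q3 − Q1 = 31.60 − 20.80 = 10.80.
Lower fence = Q1 − 1.5·IQR = 20.80 − 16.20 = 4.60.
Upper fence = Q3 + 1.5·IQR = 31.60 + 16.20 = 47.80.
0.4 < 4.60 → outlier.
0.7 < 4.60 → outlier.
All remaining values lie within [4.60, 47.80].

0.4, 0.7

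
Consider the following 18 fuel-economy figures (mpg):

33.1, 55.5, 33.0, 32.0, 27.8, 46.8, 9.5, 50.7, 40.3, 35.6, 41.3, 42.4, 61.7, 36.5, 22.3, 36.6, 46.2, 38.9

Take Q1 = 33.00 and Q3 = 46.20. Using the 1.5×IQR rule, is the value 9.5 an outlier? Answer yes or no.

IQR = Q3 − Q1 = 46.20 − 33.00 = 13.20.
Lower fence = Q1 − 1.5·IQR = 33.00 − 19.80 = 13.20.
Upper fence = Q3 + 1.5·IQR = 46.20 + 19.80 = 66.00.
9.5 lies below the lower fence.

yes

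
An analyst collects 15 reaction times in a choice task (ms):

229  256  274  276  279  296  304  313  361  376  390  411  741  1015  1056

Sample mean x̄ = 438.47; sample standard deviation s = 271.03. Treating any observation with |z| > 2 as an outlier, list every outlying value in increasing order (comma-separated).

1015, 1056

Cutoffs at x̄ ± 2s: 438.47 ± 2·271.03 = [-103.59, 980.53].
1015: z = 2.13, |z| > 2 → outlier.
1056: z = 2.28, |z| > 2 → outlier.
Every other value lies within [-103.59, 980.53].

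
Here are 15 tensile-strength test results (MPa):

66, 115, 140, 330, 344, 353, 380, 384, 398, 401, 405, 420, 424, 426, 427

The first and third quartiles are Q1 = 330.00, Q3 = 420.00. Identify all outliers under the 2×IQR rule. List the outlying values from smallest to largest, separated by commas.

IQR = Q3 − Q1 = 420.00 − 330.00 = 90.00.
Lower fence = Q1 − 2·IQR = 330.00 − 180.00 = 150.00.
Upper fence = Q3 + 2·IQR = 420.00 + 180.00 = 600.00.
66 < 150.00 → outlier.
115 < 150.00 → outlier.
140 < 150.00 → outlier.
All remaining values lie within [150.00, 600.00].

66, 115, 140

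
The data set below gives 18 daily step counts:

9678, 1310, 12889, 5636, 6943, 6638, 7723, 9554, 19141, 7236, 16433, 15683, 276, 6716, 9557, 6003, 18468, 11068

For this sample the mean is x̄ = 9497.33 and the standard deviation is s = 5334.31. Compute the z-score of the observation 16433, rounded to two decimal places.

1.30

z = (16433 − 9497.33) / 5334.31 = 1.30.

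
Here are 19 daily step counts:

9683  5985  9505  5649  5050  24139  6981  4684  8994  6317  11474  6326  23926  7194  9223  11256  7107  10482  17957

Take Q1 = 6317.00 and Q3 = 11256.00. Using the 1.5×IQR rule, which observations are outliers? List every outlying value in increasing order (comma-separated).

23926, 24139

IQR = Q3 − Q1 = 11256.00 − 6317.00 = 4939.00.
Lower fence = Q1 − 1.5·IQR = 6317.00 − 7408.50 = -1091.50.
Upper fence = Q3 + 1.5·IQR = 11256.00 + 7408.50 = 18664.50.
23926 > 18664.50 → outlier.
24139 > 18664.50 → outlier.
All remaining values lie within [-1091.50, 18664.50].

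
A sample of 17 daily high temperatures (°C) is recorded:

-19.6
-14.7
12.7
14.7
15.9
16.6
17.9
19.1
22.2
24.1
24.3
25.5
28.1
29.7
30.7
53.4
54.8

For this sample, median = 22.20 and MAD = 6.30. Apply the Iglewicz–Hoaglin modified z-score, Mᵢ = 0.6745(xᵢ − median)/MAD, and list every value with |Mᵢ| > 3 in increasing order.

|Mᵢ| > 3 ⇔ |xᵢ − 22.20| > 3·6.30/0.6745 = 28.02.
So outliers lie outside [-5.82, 50.22].
-19.6: M = -4.48 → outlier.
-14.7: M = -3.95 → outlier.
53.4: M = 3.34 → outlier.
54.8: M = 3.49 → outlier.

-19.6, -14.7, 53.4, 54.8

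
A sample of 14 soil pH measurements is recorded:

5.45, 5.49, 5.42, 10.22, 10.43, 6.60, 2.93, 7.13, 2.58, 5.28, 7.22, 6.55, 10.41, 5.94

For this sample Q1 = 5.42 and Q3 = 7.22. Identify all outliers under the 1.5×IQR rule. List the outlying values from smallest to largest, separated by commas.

2.58, 10.22, 10.41, 10.43

IQR = Q3 − Q1 = 7.22 − 5.42 = 1.80.
Lower fence = Q1 − 1.5·IQR = 5.42 − 2.70 = 2.72.
Upper fence = Q3 + 1.5·IQR = 7.22 + 2.70 = 9.92.
2.58 < 2.72 → outlier.
10.22 > 9.92 → outlier.
10.41 > 9.92 → outlier.
10.43 > 9.92 → outlier.
All remaining values lie within [2.72, 9.92].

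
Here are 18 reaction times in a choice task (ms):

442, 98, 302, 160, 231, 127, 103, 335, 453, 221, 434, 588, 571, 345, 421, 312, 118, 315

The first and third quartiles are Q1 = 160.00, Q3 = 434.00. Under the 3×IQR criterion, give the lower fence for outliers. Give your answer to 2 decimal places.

-662.00

IQR = Q3 − Q1 = 434.00 − 160.00 = 274.00.
Lower fence = Q1 − 3·IQR = 160.00 − 822.00 = -662.00.
Upper fence = Q3 + 3·IQR = 434.00 + 822.00 = 1256.00.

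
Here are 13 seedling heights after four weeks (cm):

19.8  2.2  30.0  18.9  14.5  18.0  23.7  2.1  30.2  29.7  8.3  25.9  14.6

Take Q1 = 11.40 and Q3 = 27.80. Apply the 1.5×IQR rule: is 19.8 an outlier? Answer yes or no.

IQR = Q3 − Q1 = 27.80 − 11.40 = 16.40.
Lower fence = Q1 − 1.5·IQR = 11.40 − 24.60 = -13.20.
Upper fence = Q3 + 1.5·IQR = 27.80 + 24.60 = 52.40.
19.8 lies within [-13.20, 52.40].

no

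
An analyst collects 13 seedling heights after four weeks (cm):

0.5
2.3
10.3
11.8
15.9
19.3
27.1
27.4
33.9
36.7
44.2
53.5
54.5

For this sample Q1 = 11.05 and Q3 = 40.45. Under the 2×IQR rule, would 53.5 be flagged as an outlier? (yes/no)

IQR = Q3 − Q1 = 40.45 − 11.05 = 29.40.
Lower fence = Q1 − 2·IQR = 11.05 − 58.80 = -47.75.
Upper fence = Q3 + 2·IQR = 40.45 + 58.80 = 99.25.
53.5 lies within [-47.75, 99.25].

no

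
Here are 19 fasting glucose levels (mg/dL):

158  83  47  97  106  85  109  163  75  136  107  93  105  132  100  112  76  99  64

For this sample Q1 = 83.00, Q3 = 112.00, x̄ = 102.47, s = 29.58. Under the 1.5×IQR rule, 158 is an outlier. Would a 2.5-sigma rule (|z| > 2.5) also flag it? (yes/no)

z = (158 − 102.47) / 29.58 = 1.88.
|z| = 1.88 ≤ 2.5.

no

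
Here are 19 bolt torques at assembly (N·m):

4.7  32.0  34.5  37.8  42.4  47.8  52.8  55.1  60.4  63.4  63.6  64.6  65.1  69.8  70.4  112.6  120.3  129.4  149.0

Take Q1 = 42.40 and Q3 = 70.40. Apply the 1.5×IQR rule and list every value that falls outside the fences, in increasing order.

IQR = Q3 − Q1 = 70.40 − 42.40 = 28.00.
Lower fence = Q1 − 1.5·IQR = 42.40 − 42.00 = 0.40.
Upper fence = Q3 + 1.5·IQR = 70.40 + 42.00 = 112.40.
112.6 > 112.40 → outlier.
120.3 > 112.40 → outlier.
129.4 > 112.40 → outlier.
149.0 > 112.40 → outlier.
All remaining values lie within [0.40, 112.40].

112.6, 120.3, 129.4, 149.0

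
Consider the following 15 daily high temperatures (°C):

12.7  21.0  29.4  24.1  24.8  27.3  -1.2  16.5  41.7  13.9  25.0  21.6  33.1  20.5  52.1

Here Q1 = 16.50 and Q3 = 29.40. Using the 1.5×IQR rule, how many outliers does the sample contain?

IQR = 12.90; fences at 16.50 − 19.35 = -2.85 and 29.40 + 19.35 = 48.75.
Outside the cutoffs: 52.1.

1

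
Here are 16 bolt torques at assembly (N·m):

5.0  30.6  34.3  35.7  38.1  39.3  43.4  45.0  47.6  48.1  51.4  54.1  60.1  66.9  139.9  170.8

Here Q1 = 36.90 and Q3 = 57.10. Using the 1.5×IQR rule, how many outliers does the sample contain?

3

IQR = 20.20; fences at 36.90 − 30.30 = 6.60 and 57.10 + 30.30 = 87.40.
Outside the cutoffs: 5.0, 139.9, 170.8.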